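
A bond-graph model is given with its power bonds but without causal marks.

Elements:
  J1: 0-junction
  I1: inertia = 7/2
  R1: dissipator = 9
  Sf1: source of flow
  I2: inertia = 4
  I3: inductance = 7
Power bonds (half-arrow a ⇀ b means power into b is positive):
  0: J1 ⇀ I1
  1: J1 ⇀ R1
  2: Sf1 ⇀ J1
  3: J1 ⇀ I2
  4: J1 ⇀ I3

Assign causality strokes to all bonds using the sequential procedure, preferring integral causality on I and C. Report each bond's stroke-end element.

bond 0 |I1
bond 1 |J1
bond 2 |Sf1
bond 3 |I2
bond 4 |I3

b2 stroke at Sf1  (Sf1 fixes flow; stroke at Sf1)
b0 stroke at I1  (I1 integral (f out))
b3 stroke at I2  (I2 outputs flow p/I2)
b4 stroke at I3  (I3: I, integral causality)
b1 stroke at J1  (J1 needs exactly one e-in)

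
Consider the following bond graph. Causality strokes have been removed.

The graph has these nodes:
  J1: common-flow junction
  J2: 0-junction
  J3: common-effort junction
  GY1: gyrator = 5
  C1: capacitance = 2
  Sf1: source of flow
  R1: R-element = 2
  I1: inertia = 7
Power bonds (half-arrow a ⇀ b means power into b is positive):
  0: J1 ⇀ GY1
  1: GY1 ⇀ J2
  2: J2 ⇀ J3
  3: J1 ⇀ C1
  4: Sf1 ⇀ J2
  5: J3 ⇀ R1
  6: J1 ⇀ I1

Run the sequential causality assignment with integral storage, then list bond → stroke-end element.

bond 4 stroke at Sf1  (Sf1 (Sf) sets flow on bond)
bond 3 stroke at J1  (C1: C, integral causality)
bond 6 stroke at I1  (I1 integral (f out))
bond 0 stroke at J1  (common-f at J1 fixed by 6)
bond 1 stroke at J2  (GY1: gyrator matches bond 0)
bond 2 stroke at J3  (0-jn J2 has e-setter on 1)
bond 5 stroke at R1  (common-e at J3 fixed by 2)

β0 →J1
β1 →J2
β2 →J3
β3 →J1
β4 →Sf1
β5 →R1
β6 →I1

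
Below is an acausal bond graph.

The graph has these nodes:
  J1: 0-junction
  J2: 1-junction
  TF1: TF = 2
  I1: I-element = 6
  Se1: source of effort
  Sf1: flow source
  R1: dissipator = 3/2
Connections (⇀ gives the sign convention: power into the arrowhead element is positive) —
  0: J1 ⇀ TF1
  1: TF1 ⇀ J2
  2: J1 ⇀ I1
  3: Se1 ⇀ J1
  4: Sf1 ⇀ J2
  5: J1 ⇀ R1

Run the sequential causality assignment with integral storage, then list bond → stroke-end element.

b0 stroke→TF1
b1 stroke→J2
b2 stroke→I1
b3 stroke→J1
b4 stroke→Sf1
b5 stroke→R1

β3 →J1  (source Se1 imposes e)
β4 →Sf1  (Sf1 fixes flow; stroke at Sf1)
β0 →TF1  (common-e at J1 fixed by 3)
β2 →I1  (0-jn J1 has e-setter on 3)
β5 →R1  (0-jn J1 has e-setter on 3)
β1 →J2  (common-f at J2 fixed by 4)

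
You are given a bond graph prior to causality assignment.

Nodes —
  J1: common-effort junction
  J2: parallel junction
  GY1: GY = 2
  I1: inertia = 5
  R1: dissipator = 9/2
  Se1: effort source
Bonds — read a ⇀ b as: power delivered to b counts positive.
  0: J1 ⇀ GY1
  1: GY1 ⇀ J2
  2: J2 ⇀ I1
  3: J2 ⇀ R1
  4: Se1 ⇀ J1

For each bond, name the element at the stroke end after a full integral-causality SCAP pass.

b0 stroke→GY1
b1 stroke→GY1
b2 stroke→I1
b3 stroke→J2
b4 stroke→J1

bond 4 stroke→J1  (Se1 fixes effort; stroke away)
bond 0 stroke→GY1  (J1: bond 4 brought effort, rest push out)
bond 1 stroke→GY1  (GY1: gyrator matches bond 0)
bond 2 stroke→I1  (I1 integral (f out))
bond 3 stroke→J2  (J2 needs exactly one e-in)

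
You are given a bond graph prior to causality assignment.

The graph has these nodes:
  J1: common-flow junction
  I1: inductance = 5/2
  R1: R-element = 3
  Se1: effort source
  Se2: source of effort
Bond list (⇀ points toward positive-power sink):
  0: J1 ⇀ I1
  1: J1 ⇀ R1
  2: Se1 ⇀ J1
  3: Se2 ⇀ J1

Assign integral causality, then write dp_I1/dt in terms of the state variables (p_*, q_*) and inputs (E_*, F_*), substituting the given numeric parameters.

#2 stroke→J1  (Se1 fixes effort; stroke away)
#3 stroke→J1  (Se2: effort source, stroke at far end)
#0 stroke→I1  (I1: I, integral causality)
#1 stroke→J1  (J1: bond 0 brought flow, rest push out)

dp_I1/dt = E_Se1 + E_Se2 - 6*p_I1/5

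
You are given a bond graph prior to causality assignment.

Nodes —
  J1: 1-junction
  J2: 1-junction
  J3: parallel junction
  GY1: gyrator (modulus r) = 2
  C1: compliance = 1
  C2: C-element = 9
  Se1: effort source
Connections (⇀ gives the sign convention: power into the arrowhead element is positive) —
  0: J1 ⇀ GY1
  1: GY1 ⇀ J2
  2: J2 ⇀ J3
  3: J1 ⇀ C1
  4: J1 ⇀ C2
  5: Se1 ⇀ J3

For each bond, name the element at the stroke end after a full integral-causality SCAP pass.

#0 stroke at GY1
#1 stroke at GY1
#2 stroke at J2
#3 stroke at J1
#4 stroke at J1
#5 stroke at J3

b5 |J3  (Se1 (Se) sets effort on bond)
b2 |J2  (common-e at J3 fixed by 5)
b1 |GY1  (only one flow-in slot at J2)
b0 |GY1  (GY GY1: same side as bond 1)
b3 |J1  (1-jn J1 has f-setter on 0)
b4 |J1  (J1 flow already set via bond 0)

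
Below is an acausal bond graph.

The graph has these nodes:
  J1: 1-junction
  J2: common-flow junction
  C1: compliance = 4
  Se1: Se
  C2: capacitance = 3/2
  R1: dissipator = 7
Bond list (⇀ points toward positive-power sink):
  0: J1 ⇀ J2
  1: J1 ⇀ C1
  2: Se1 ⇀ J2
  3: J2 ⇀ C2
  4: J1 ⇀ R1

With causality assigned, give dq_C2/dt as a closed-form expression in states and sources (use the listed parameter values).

dq_C2/dt = E_Se1/7 - q_C1/28 - 2*q_C2/21

#2 →J2  (Se1 fixes effort; stroke away)
#1 →J1  (C1 outputs effort q/C1)
#3 →J2  (prefer integral on C2)
#0 →J1  (closing 1-jn rule on J2)
#4 →R1  (only one flow-in slot at J1)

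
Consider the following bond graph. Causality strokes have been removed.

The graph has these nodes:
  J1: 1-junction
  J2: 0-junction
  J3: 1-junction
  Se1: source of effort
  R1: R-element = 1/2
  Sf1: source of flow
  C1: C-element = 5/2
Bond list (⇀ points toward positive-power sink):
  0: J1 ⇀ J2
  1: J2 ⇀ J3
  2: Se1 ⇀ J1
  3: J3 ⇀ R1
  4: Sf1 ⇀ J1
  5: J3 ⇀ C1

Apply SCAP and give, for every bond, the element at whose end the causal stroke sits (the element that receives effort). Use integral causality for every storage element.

#2 stroke→J1  (source Se1 imposes e)
#4 stroke→Sf1  (Sf1: flow source, stroke at near end)
#0 stroke→J1  (1-jn J1 has f-setter on 4)
#1 stroke→J2  (J2: last free bond brings effort in)
#3 stroke→J3  (J3 flow already set via bond 1)
#5 stroke→J3  (J3: bond 1 brought flow, rest push out)

β0 →J1
β1 →J2
β2 →J1
β3 →J3
β4 →Sf1
β5 →J3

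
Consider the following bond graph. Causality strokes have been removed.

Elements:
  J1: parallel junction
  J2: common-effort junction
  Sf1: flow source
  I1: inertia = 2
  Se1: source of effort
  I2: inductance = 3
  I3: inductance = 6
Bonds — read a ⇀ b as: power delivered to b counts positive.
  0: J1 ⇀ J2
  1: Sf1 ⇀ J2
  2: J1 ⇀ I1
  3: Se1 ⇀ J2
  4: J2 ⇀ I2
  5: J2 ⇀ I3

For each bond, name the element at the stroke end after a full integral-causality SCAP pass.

#1 stroke→Sf1  (Sf1: flow source, stroke at near end)
#3 stroke→J2  (Se1: effort source, stroke at far end)
#0 stroke→J1  (0-jn J2 has e-setter on 3)
#4 stroke→I2  (J2 effort already set via bond 3)
#5 stroke→I3  (0-jn J2 has e-setter on 3)
#2 stroke→I1  (0-jn J1 has e-setter on 0)

#0 stroke at J1
#1 stroke at Sf1
#2 stroke at I1
#3 stroke at J2
#4 stroke at I2
#5 stroke at I3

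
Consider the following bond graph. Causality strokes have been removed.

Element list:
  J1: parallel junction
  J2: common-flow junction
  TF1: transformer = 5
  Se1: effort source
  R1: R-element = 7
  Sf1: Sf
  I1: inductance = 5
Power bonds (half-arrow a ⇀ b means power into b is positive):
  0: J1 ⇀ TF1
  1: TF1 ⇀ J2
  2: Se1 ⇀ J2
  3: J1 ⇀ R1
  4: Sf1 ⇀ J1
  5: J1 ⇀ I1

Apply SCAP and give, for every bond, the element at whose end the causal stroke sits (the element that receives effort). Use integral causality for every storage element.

#2 |J2  (Se1 (Se) sets effort on bond)
#4 |Sf1  (source Sf1 imposes f)
#1 |TF1  (J2: last free bond brings flow in)
#0 |J1  (through TF1, causality passes straight; one stroke at TF1)
#3 |R1  (0-jn J1 has e-setter on 0)
#5 |I1  (J1 effort already set via bond 0)

#0 |J1
#1 |TF1
#2 |J2
#3 |R1
#4 |Sf1
#5 |I1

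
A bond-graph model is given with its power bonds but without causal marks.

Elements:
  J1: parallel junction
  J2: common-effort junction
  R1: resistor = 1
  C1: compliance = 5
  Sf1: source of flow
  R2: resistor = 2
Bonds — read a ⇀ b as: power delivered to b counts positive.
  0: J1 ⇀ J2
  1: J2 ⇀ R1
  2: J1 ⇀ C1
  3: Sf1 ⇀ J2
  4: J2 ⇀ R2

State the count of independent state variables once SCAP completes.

bond 3 stroke at Sf1  (Sf1: flow source, stroke at near end)
bond 2 stroke at J1  (C1: C, integral causality)
bond 0 stroke at J2  (common-e at J1 fixed by 2)
bond 1 stroke at R1  (J2: bond 0 brought effort, rest push out)
bond 4 stroke at R2  (common-e at J2 fixed by 0)

1  (C1 all integral)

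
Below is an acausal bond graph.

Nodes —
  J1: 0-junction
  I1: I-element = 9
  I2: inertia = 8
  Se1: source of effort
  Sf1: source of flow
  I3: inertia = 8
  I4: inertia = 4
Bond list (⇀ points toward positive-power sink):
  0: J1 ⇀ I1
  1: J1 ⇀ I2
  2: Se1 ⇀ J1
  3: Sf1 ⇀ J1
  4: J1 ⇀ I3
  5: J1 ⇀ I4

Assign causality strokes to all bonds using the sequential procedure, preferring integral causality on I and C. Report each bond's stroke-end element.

#2 stroke at J1  (Se1 fixes effort; stroke away)
#3 stroke at Sf1  (Sf1 (Sf) sets flow on bond)
#0 stroke at I1  (0-jn J1 has e-setter on 2)
#1 stroke at I2  (0-jn J1 has e-setter on 2)
#4 stroke at I3  (common-e at J1 fixed by 2)
#5 stroke at I4  (0-jn J1 has e-setter on 2)

b0 →I1
b1 →I2
b2 →J1
b3 →Sf1
b4 →I3
b5 →I4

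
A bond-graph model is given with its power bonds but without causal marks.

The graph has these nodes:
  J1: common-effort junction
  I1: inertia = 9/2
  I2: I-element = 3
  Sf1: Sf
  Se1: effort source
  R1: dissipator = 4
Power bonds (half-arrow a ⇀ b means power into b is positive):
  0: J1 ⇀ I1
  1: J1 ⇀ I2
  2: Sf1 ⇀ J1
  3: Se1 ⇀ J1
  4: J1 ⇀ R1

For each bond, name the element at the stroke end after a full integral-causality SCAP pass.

#0 |I1
#1 |I2
#2 |Sf1
#3 |J1
#4 |R1

bond 2 →Sf1  (source Sf1 imposes f)
bond 3 →J1  (Se1: effort source, stroke at far end)
bond 0 →I1  (J1 effort already set via bond 3)
bond 1 →I2  (0-jn J1 has e-setter on 3)
bond 4 →R1  (J1: bond 3 brought effort, rest push out)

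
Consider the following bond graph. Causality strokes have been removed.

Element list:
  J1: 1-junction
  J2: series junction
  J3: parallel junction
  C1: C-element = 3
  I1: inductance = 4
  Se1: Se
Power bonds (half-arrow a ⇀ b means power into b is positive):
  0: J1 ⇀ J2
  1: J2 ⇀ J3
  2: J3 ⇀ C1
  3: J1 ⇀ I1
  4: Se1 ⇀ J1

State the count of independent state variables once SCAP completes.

2  (C1, I1 all integral)

bond 4 stroke→J1  (Se1: effort source, stroke at far end)
bond 2 stroke→J3  (C1 integral (e out))
bond 1 stroke→J2  (J3: bond 2 brought effort, rest push out)
bond 0 stroke→J1  (only one flow-in slot at J2)
bond 3 stroke→I1  (J1 needs exactly one f-in)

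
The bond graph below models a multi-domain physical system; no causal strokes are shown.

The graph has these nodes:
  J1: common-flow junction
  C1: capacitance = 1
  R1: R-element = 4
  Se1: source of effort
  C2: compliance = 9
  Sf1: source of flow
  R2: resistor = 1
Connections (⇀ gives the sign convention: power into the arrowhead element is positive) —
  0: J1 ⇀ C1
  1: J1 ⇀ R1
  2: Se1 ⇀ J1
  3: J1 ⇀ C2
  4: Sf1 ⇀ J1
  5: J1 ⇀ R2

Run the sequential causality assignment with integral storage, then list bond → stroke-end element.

β0 →J1
β1 →J1
β2 →J1
β3 →J1
β4 →Sf1
β5 →J1

bond 2 →J1  (Se1: effort source, stroke at far end)
bond 4 →Sf1  (Sf1 (Sf) sets flow on bond)
bond 0 →J1  (1-jn J1 has f-setter on 4)
bond 1 →J1  (1-jn J1 has f-setter on 4)
bond 3 →J1  (J1 flow already set via bond 4)
bond 5 →J1  (J1 flow already set via bond 4)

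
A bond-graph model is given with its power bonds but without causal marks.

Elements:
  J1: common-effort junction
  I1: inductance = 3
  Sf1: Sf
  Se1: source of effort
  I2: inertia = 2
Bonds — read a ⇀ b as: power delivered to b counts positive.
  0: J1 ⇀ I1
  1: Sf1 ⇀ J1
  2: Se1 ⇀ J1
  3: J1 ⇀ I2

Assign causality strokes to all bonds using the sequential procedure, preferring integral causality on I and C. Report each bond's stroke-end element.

β0 stroke at I1
β1 stroke at Sf1
β2 stroke at J1
β3 stroke at I2

#1 →Sf1  (Sf1: flow source, stroke at near end)
#2 →J1  (Se1: effort source, stroke at far end)
#0 →I1  (0-jn J1 has e-setter on 2)
#3 →I2  (J1: bond 2 brought effort, rest push out)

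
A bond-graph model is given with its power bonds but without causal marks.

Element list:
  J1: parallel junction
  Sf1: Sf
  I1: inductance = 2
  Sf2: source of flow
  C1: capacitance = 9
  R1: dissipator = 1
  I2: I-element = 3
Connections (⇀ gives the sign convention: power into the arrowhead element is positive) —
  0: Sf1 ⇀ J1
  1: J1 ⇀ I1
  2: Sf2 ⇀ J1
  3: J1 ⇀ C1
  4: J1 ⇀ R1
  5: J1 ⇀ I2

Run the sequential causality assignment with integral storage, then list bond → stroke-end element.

b0 stroke at Sf1  (Sf1 (Sf) sets flow on bond)
b2 stroke at Sf2  (Sf2: flow source, stroke at near end)
b1 stroke at I1  (prefer integral on I1)
b3 stroke at J1  (C1: C, integral causality)
b4 stroke at R1  (J1: bond 3 brought effort, rest push out)
b5 stroke at I2  (J1 effort already set via bond 3)

β0 →Sf1
β1 →I1
β2 →Sf2
β3 →J1
β4 →R1
β5 →I2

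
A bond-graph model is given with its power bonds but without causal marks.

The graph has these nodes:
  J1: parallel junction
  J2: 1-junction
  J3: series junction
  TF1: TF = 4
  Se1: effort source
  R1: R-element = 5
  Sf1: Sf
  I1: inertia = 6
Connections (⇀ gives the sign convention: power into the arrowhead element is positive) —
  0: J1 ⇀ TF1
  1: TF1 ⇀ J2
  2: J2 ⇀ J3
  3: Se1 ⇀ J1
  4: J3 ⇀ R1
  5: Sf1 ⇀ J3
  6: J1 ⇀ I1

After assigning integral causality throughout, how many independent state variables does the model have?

#3 →J1  (source Se1 imposes e)
#5 →Sf1  (Sf1: flow source, stroke at near end)
#0 →TF1  (0-jn J1 has e-setter on 3)
#6 →I1  (J1: bond 3 brought effort, rest push out)
#2 →J3  (1-jn J3 has f-setter on 5)
#4 →J3  (common-f at J3 fixed by 5)
#1 →J2  (TF TF1: opposite of bond 0)

1  (I1 all integral)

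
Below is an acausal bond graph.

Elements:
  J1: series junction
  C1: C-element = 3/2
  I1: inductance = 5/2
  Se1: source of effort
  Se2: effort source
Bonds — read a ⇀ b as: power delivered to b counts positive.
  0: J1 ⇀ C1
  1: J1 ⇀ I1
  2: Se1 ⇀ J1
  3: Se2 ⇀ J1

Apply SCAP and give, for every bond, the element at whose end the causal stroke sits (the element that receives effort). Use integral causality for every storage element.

β2 |J1  (Se1 (Se) sets effort on bond)
β3 |J1  (Se2 fixes effort; stroke away)
β0 |J1  (C1 integral (e out))
β1 |I1  (J1 needs exactly one f-in)

b0 stroke at J1
b1 stroke at I1
b2 stroke at J1
b3 stroke at J1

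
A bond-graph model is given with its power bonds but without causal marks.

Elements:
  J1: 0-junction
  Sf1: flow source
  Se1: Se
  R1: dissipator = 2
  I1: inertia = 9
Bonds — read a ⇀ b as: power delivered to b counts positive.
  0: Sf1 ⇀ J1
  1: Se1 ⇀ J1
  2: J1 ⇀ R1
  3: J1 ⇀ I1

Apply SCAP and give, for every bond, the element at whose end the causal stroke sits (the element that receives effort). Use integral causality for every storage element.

β0 →Sf1  (source Sf1 imposes f)
β1 →J1  (Se1 (Se) sets effort on bond)
β2 →R1  (J1 effort already set via bond 1)
β3 →I1  (J1: bond 1 brought effort, rest push out)

β0 stroke at Sf1
β1 stroke at J1
β2 stroke at R1
β3 stroke at I1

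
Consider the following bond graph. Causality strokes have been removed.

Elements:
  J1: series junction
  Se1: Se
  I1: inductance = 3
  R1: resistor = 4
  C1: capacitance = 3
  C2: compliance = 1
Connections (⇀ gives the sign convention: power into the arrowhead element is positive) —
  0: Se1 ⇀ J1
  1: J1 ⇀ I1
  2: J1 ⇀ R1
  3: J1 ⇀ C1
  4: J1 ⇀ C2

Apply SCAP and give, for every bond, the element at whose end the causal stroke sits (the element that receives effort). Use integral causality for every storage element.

bond 0 stroke→J1
bond 1 stroke→I1
bond 2 stroke→J1
bond 3 stroke→J1
bond 4 stroke→J1

b0 →J1  (source Se1 imposes e)
b1 →I1  (prefer integral on I1)
b2 →J1  (J1: bond 1 brought flow, rest push out)
b3 →J1  (common-f at J1 fixed by 1)
b4 →J1  (common-f at J1 fixed by 1)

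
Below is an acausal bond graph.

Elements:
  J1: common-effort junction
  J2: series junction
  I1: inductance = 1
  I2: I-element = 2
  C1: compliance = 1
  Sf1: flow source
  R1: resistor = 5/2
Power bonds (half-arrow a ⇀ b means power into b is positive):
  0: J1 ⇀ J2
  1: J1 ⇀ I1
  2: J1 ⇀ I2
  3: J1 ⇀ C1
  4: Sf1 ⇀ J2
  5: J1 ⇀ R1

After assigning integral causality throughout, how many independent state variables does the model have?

3  (C1, I1, I2 all integral)

bond 4 |Sf1  (source Sf1 imposes f)
bond 0 |J2  (J2 flow already set via bond 4)
bond 1 |I1  (I1 outputs flow p/I1)
bond 2 |I2  (I2 integral (f out))
bond 3 |J1  (prefer integral on C1)
bond 5 |R1  (common-e at J1 fixed by 3)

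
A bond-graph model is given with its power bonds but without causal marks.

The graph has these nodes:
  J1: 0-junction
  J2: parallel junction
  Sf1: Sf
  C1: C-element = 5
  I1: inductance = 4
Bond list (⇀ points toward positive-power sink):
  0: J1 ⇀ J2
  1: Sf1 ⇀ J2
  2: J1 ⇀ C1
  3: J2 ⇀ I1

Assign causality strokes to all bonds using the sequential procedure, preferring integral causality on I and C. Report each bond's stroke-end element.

β1 stroke at Sf1  (source Sf1 imposes f)
β2 stroke at J1  (C1 integral (e out))
β0 stroke at J2  (J1 effort already set via bond 2)
β3 stroke at I1  (J2: bond 0 brought effort, rest push out)

#0 stroke at J2
#1 stroke at Sf1
#2 stroke at J1
#3 stroke at I1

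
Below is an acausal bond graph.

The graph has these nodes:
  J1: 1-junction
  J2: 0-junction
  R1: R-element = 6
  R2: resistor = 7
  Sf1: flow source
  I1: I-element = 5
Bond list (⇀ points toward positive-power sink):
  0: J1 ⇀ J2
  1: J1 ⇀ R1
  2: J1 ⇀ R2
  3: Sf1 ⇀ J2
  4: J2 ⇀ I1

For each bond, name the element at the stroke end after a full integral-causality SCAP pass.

#3 stroke→Sf1  (Sf1 fixes flow; stroke at Sf1)
#4 stroke→I1  (I1: I, integral causality)
#0 stroke→J2  (J2: last free bond brings effort in)
#1 stroke→J1  (common-f at J1 fixed by 0)
#2 stroke→J1  (J1 flow already set via bond 0)

b0 |J2
b1 |J1
b2 |J1
b3 |Sf1
b4 |I1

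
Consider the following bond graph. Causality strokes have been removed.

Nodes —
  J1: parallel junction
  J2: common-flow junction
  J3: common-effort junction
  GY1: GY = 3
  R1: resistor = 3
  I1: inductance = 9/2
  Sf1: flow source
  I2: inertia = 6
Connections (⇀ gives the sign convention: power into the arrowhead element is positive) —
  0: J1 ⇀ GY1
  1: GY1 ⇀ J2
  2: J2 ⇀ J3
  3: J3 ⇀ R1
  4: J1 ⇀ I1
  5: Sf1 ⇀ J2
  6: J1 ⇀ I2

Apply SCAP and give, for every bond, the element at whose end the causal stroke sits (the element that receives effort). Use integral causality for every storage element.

b0 →J1
b1 →J2
b2 →J2
b3 →J3
b4 →I1
b5 →Sf1
b6 →I2

β5 |Sf1  (Sf1 fixes flow; stroke at Sf1)
β1 |J2  (1-jn J2 has f-setter on 5)
β2 |J2  (common-f at J2 fixed by 5)
β3 |J3  (J3 needs exactly one e-in)
β0 |J1  (GY GY1: same side as bond 1)
β4 |I1  (common-e at J1 fixed by 0)
β6 |I2  (J1: bond 0 brought effort, rest push out)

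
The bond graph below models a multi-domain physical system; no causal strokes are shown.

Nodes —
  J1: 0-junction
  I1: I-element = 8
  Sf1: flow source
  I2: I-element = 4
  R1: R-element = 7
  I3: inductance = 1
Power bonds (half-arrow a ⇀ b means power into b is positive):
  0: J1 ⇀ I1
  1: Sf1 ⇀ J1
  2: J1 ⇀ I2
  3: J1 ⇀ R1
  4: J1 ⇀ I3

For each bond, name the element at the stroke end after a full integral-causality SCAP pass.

bond 1 →Sf1  (source Sf1 imposes f)
bond 0 →I1  (prefer integral on I1)
bond 2 →I2  (prefer integral on I2)
bond 4 →I3  (I3: I, integral causality)
bond 3 →J1  (J1 needs exactly one e-in)

b0 stroke→I1
b1 stroke→Sf1
b2 stroke→I2
b3 stroke→J1
b4 stroke→I3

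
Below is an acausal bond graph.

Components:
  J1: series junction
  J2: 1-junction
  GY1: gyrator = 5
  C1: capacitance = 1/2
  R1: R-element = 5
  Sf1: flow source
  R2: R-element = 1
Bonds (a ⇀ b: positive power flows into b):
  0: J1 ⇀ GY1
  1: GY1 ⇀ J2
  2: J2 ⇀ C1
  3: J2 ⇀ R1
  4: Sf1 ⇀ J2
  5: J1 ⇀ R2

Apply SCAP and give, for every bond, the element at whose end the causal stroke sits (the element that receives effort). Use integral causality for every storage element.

bond 0 |J1
bond 1 |J2
bond 2 |J2
bond 3 |J2
bond 4 |Sf1
bond 5 |R2

#4 →Sf1  (Sf1: flow source, stroke at near end)
#1 →J2  (J2 flow already set via bond 4)
#2 →J2  (J2 flow already set via bond 4)
#3 →J2  (1-jn J2 has f-setter on 4)
#0 →J1  (GY1: gyrator matches bond 1)
#5 →R2  (closing 1-jn rule on J1)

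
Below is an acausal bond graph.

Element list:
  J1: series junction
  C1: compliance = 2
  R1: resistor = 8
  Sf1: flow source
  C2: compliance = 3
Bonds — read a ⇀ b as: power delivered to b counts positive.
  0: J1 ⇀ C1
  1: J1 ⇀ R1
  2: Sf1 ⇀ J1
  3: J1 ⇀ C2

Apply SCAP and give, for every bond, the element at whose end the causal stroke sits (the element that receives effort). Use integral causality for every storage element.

β0 stroke at J1
β1 stroke at J1
β2 stroke at Sf1
β3 stroke at J1

bond 2 stroke at Sf1  (Sf1: flow source, stroke at near end)
bond 0 stroke at J1  (J1: bond 2 brought flow, rest push out)
bond 1 stroke at J1  (common-f at J1 fixed by 2)
bond 3 stroke at J1  (1-jn J1 has f-setter on 2)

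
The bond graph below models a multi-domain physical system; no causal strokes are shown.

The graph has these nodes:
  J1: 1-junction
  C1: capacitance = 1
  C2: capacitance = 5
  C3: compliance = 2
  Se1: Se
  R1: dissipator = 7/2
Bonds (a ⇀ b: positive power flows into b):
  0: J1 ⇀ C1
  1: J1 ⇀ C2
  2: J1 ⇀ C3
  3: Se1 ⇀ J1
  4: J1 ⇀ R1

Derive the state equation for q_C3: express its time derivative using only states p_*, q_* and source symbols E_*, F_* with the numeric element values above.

bond 3 stroke at J1  (Se1: effort source, stroke at far end)
bond 0 stroke at J1  (C1 outputs effort q/C1)
bond 1 stroke at J1  (C2 integral (e out))
bond 2 stroke at J1  (prefer integral on C3)
bond 4 stroke at R1  (J1 needs exactly one f-in)

dq_C3/dt = 2*E_Se1/7 - 2*q_C1/7 - 2*q_C2/35 - q_C3/7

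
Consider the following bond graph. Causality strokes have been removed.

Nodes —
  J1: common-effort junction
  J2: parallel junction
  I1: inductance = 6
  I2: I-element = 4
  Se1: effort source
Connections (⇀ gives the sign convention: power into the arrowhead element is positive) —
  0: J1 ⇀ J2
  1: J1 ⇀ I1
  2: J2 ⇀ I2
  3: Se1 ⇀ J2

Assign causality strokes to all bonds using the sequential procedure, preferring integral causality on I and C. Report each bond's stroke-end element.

bond 3 stroke at J2  (Se1: effort source, stroke at far end)
bond 0 stroke at J1  (J2 effort already set via bond 3)
bond 2 stroke at I2  (J2: bond 3 brought effort, rest push out)
bond 1 stroke at I1  (J1 effort already set via bond 0)

#0 →J1
#1 →I1
#2 →I2
#3 →J2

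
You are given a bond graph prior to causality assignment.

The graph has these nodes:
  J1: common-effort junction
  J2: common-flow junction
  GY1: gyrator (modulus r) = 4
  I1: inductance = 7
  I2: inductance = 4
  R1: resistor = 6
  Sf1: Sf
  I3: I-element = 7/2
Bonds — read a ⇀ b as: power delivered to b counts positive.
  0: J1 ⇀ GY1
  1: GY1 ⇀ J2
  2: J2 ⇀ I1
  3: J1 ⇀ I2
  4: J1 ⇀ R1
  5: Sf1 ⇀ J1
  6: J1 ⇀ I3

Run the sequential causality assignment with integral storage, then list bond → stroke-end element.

#5 |Sf1  (Sf1 fixes flow; stroke at Sf1)
#2 |I1  (I1 outputs flow p/I1)
#1 |J2  (J2 flow already set via bond 2)
#0 |J1  (GY GY1: same side as bond 1)
#3 |I2  (0-jn J1 has e-setter on 0)
#4 |R1  (J1 effort already set via bond 0)
#6 |I3  (common-e at J1 fixed by 0)

b0 →J1
b1 →J2
b2 →I1
b3 →I2
b4 →R1
b5 →Sf1
b6 →I3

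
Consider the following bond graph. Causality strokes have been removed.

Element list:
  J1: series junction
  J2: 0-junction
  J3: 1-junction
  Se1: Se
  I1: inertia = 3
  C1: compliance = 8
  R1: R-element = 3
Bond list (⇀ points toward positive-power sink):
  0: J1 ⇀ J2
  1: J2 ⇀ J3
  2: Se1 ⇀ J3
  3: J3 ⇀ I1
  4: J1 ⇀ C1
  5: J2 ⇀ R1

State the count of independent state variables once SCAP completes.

#2 →J3  (Se1 fixes effort; stroke away)
#3 →I1  (prefer integral on I1)
#1 →J3  (1-jn J3 has f-setter on 3)
#4 →J1  (C1: C, integral causality)
#0 →J2  (J1 needs exactly one f-in)
#5 →R1  (J2: bond 0 brought effort, rest push out)

2  (C1, I1 all integral)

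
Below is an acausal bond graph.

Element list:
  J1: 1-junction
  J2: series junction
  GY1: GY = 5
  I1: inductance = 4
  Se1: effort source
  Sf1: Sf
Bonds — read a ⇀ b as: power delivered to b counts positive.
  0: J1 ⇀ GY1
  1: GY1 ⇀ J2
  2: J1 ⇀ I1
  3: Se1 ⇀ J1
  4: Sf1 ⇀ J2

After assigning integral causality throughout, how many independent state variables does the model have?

b3 stroke at J1  (Se1 fixes effort; stroke away)
b4 stroke at Sf1  (source Sf1 imposes f)
b1 stroke at J2  (J2 flow already set via bond 4)
b0 stroke at J1  (GY1 both-in/both-out from 1)
b2 stroke at I1  (J1: last free bond brings flow in)

1  (I1 all integral)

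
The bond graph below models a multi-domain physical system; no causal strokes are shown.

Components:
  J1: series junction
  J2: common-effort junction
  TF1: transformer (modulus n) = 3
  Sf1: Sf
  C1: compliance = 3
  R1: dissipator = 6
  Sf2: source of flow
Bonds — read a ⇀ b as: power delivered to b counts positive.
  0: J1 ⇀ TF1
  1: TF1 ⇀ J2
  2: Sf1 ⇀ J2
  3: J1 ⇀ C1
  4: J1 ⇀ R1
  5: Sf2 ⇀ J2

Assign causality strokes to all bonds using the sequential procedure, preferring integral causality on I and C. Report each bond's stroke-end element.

#0 |TF1
#1 |J2
#2 |Sf1
#3 |J1
#4 |J1
#5 |Sf2

b2 stroke→Sf1  (Sf1: flow source, stroke at near end)
b5 stroke→Sf2  (Sf2 fixes flow; stroke at Sf2)
b1 stroke→J2  (J2: last free bond brings effort in)
b0 stroke→TF1  (TF1 one-in-one-out from 1)
b3 stroke→J1  (1-jn J1 has f-setter on 0)
b4 stroke→J1  (J1: bond 0 brought flow, rest push out)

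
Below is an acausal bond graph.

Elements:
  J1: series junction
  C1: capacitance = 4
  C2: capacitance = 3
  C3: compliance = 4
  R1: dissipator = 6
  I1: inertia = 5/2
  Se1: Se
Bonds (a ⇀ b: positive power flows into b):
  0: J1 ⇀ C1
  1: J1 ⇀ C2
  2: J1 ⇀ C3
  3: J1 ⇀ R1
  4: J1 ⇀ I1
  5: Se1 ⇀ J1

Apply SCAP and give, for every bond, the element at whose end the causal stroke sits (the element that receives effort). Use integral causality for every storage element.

#5 stroke→J1  (source Se1 imposes e)
#0 stroke→J1  (C1 outputs effort q/C1)
#1 stroke→J1  (C2 integral (e out))
#2 stroke→J1  (C3 outputs effort q/C3)
#4 stroke→I1  (I1 outputs flow p/I1)
#3 stroke→J1  (common-f at J1 fixed by 4)

#0 stroke at J1
#1 stroke at J1
#2 stroke at J1
#3 stroke at J1
#4 stroke at I1
#5 stroke at J1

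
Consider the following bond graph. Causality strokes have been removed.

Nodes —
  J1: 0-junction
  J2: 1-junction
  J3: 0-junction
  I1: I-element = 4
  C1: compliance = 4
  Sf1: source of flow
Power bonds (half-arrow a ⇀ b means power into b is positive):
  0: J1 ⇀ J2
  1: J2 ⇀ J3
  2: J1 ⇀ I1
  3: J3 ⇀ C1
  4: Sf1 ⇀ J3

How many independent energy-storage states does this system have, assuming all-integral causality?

β4 →Sf1  (source Sf1 imposes f)
β2 →I1  (prefer integral on I1)
β0 →J1  (J1: last free bond brings effort in)
β1 →J2  (J2: bond 0 brought flow, rest push out)
β3 →J3  (only one effort-in slot at J3)

2  (C1, I1 all integral)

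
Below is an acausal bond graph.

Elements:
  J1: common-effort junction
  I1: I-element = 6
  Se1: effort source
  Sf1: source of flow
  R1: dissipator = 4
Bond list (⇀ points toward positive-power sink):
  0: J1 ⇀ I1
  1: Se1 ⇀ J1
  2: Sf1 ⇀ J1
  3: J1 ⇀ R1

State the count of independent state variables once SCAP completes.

bond 1 stroke at J1  (source Se1 imposes e)
bond 2 stroke at Sf1  (Sf1 fixes flow; stroke at Sf1)
bond 0 stroke at I1  (common-e at J1 fixed by 1)
bond 3 stroke at R1  (0-jn J1 has e-setter on 1)

1  (I1 all integral)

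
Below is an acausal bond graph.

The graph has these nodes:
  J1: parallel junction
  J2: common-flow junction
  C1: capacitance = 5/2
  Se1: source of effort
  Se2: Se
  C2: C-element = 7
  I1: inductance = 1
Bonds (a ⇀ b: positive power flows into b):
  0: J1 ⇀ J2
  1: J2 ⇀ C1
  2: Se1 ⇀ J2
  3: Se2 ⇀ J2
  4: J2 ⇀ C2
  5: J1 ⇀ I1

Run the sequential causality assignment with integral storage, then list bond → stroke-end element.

b2 |J2  (source Se1 imposes e)
b3 |J2  (Se2 (Se) sets effort on bond)
b1 |J2  (C1 integral (e out))
b4 |J2  (C2 integral (e out))
b0 |J1  (only one flow-in slot at J2)
b5 |I1  (0-jn J1 has e-setter on 0)

#0 stroke→J1
#1 stroke→J2
#2 stroke→J2
#3 stroke→J2
#4 stroke→J2
#5 stroke→I1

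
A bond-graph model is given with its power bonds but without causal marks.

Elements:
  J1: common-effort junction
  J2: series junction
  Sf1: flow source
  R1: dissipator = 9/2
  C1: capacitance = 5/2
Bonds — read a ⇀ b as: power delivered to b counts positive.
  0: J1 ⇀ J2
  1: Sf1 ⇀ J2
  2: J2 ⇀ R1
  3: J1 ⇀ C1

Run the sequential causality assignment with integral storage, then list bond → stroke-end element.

β1 stroke at Sf1  (Sf1 fixes flow; stroke at Sf1)
β0 stroke at J2  (J2: bond 1 brought flow, rest push out)
β2 stroke at J2  (J2 flow already set via bond 1)
β3 stroke at J1  (only one effort-in slot at J1)

#0 stroke at J2
#1 stroke at Sf1
#2 stroke at J2
#3 stroke at J1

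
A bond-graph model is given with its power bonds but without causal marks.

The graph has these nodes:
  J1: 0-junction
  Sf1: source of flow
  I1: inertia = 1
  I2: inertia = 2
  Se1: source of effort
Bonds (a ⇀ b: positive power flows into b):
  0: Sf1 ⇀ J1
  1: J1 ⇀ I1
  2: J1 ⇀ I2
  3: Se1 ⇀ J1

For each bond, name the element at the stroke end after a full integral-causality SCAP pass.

bond 0 |Sf1
bond 1 |I1
bond 2 |I2
bond 3 |J1

b0 stroke at Sf1  (Sf1 (Sf) sets flow on bond)
b3 stroke at J1  (source Se1 imposes e)
b1 stroke at I1  (J1 effort already set via bond 3)
b2 stroke at I2  (0-jn J1 has e-setter on 3)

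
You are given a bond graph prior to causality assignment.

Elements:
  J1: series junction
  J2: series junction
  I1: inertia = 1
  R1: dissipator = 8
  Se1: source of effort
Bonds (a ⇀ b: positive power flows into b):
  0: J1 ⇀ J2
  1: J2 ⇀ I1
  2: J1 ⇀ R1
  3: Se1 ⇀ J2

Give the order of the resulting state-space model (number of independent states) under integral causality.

bond 3 →J2  (Se1: effort source, stroke at far end)
bond 1 →I1  (I1 outputs flow p/I1)
bond 0 →J2  (J2 flow already set via bond 1)
bond 2 →J1  (1-jn J1 has f-setter on 0)

1  (I1 all integral)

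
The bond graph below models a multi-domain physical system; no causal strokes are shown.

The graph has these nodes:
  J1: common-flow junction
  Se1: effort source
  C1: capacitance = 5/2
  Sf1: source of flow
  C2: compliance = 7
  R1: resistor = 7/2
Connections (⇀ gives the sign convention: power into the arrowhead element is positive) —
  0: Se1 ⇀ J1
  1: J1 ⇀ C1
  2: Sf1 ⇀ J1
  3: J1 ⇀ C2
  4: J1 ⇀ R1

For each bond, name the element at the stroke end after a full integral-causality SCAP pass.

β0 |J1
β1 |J1
β2 |Sf1
β3 |J1
β4 |J1

#0 stroke at J1  (Se1 (Se) sets effort on bond)
#2 stroke at Sf1  (Sf1 fixes flow; stroke at Sf1)
#1 stroke at J1  (1-jn J1 has f-setter on 2)
#3 stroke at J1  (J1 flow already set via bond 2)
#4 stroke at J1  (J1 flow already set via bond 2)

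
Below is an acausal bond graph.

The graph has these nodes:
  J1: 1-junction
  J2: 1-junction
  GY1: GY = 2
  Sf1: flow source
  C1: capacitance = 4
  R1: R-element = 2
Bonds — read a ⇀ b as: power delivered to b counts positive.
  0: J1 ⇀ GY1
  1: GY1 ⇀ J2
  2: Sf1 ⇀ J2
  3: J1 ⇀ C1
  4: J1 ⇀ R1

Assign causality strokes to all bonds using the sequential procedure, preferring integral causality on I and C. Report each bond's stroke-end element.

β2 stroke→Sf1  (source Sf1 imposes f)
β1 stroke→J2  (J2 flow already set via bond 2)
β0 stroke→J1  (through GY1, causality inverts; strokes same side of GY1)
β3 stroke→J1  (prefer integral on C1)
β4 stroke→R1  (J1: last free bond brings flow in)

b0 stroke at J1
b1 stroke at J2
b2 stroke at Sf1
b3 stroke at J1
b4 stroke at R1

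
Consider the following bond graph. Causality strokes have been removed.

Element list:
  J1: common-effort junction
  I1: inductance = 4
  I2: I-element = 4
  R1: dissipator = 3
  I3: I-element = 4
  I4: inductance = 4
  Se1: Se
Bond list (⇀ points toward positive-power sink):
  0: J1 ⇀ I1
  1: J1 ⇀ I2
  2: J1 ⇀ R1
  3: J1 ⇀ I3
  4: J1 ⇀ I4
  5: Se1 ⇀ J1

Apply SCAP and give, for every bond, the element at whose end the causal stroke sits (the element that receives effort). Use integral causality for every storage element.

#5 →J1  (Se1: effort source, stroke at far end)
#0 →I1  (J1: bond 5 brought effort, rest push out)
#1 →I2  (common-e at J1 fixed by 5)
#2 →R1  (common-e at J1 fixed by 5)
#3 →I3  (common-e at J1 fixed by 5)
#4 →I4  (0-jn J1 has e-setter on 5)

β0 →I1
β1 →I2
β2 →R1
β3 →I3
β4 →I4
β5 →J1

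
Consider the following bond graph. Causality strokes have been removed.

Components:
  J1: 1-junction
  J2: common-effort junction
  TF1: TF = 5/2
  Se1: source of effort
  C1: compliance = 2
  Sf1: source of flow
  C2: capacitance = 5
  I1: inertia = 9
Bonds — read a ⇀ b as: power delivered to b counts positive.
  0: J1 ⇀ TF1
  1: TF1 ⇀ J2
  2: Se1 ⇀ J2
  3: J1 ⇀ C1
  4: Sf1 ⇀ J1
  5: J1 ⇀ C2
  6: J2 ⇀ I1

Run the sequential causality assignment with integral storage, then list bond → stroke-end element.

#2 |J2  (Se1: effort source, stroke at far end)
#4 |Sf1  (Sf1 fixes flow; stroke at Sf1)
#0 |J1  (1-jn J1 has f-setter on 4)
#3 |J1  (1-jn J1 has f-setter on 4)
#5 |J1  (J1 flow already set via bond 4)
#1 |TF1  (J2 effort already set via bond 2)
#6 |I1  (common-e at J2 fixed by 2)

β0 |J1
β1 |TF1
β2 |J2
β3 |J1
β4 |Sf1
β5 |J1
β6 |I1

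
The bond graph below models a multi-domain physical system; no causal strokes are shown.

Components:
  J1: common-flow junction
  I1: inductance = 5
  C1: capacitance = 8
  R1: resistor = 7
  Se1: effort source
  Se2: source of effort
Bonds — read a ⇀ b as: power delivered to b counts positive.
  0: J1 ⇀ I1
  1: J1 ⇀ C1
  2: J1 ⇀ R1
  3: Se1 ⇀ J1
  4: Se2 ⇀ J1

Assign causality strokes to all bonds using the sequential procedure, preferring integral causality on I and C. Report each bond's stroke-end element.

#3 |J1  (Se1 (Se) sets effort on bond)
#4 |J1  (source Se2 imposes e)
#0 |I1  (I1: I, integral causality)
#1 |J1  (1-jn J1 has f-setter on 0)
#2 |J1  (J1 flow already set via bond 0)

#0 |I1
#1 |J1
#2 |J1
#3 |J1
#4 |J1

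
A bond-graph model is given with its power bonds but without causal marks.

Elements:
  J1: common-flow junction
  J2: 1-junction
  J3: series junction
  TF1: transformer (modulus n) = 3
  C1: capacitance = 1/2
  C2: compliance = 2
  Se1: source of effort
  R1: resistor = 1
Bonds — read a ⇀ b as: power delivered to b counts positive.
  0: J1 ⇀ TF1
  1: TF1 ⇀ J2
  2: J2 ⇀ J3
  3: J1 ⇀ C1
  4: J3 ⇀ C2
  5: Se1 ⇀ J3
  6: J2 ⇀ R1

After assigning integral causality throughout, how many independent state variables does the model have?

2  (C1, C2 all integral)

β5 stroke→J3  (Se1: effort source, stroke at far end)
β3 stroke→J1  (C1: C, integral causality)
β0 stroke→TF1  (closing 1-jn rule on J1)
β1 stroke→J2  (TF1: transformer flips bond 0)
β4 stroke→J3  (C2 outputs effort q/C2)
β2 stroke→J2  (J3 needs exactly one f-in)
β6 stroke→R1  (J2: last free bond brings flow in)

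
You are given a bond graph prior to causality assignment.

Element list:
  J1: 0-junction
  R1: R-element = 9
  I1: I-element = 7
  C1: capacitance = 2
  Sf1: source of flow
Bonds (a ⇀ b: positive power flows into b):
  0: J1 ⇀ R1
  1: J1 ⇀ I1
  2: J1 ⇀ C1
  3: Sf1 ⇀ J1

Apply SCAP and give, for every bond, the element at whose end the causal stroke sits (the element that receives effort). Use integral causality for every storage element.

bond 3 stroke→Sf1  (Sf1 (Sf) sets flow on bond)
bond 1 stroke→I1  (I1 outputs flow p/I1)
bond 2 stroke→J1  (prefer integral on C1)
bond 0 stroke→R1  (common-e at J1 fixed by 2)

#0 |R1
#1 |I1
#2 |J1
#3 |Sf1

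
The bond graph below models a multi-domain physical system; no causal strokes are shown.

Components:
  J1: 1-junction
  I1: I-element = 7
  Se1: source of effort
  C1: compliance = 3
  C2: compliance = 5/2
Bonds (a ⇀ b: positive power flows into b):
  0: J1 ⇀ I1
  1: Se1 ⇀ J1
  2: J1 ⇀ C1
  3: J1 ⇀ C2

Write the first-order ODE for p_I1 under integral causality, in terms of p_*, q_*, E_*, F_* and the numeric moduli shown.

#1 →J1  (Se1 (Se) sets effort on bond)
#0 →I1  (prefer integral on I1)
#2 →J1  (J1: bond 0 brought flow, rest push out)
#3 →J1  (1-jn J1 has f-setter on 0)

dp_I1/dt = E_Se1 - q_C1/3 - 2*q_C2/5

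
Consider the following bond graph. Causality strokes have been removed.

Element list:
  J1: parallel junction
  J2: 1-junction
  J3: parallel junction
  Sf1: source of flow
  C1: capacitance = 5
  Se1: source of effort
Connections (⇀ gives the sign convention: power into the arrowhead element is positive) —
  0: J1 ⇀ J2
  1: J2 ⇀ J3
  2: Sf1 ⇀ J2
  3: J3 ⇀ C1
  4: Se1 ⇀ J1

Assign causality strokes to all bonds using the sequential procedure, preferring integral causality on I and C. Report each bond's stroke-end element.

b2 →Sf1  (source Sf1 imposes f)
b4 →J1  (Se1: effort source, stroke at far end)
b0 →J2  (common-e at J1 fixed by 4)
b1 →J2  (1-jn J2 has f-setter on 2)
b3 →J3  (J3 needs exactly one e-in)

#0 stroke at J2
#1 stroke at J2
#2 stroke at Sf1
#3 stroke at J3
#4 stroke at J1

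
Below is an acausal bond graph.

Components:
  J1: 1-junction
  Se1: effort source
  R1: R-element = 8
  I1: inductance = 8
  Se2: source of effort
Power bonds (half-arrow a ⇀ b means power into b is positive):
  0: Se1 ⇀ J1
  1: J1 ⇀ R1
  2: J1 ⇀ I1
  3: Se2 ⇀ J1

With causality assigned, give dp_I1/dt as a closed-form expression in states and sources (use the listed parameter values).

dp_I1/dt = E_Se1 + E_Se2 - p_I1

#0 stroke→J1  (source Se1 imposes e)
#3 stroke→J1  (source Se2 imposes e)
#2 stroke→I1  (I1 integral (f out))
#1 stroke→J1  (1-jn J1 has f-setter on 2)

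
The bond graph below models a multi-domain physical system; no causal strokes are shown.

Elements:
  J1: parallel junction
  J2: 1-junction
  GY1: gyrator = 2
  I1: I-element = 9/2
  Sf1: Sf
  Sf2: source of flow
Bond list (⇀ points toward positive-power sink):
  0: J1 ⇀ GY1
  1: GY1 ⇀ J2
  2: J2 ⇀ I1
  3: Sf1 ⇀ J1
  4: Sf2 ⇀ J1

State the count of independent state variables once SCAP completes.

1  (I1 all integral)

#3 →Sf1  (source Sf1 imposes f)
#4 →Sf2  (Sf2 (Sf) sets flow on bond)
#0 →J1  (J1 needs exactly one e-in)
#1 →J2  (through GY1, causality inverts; strokes same side of GY1)
#2 →I1  (only one flow-in slot at J2)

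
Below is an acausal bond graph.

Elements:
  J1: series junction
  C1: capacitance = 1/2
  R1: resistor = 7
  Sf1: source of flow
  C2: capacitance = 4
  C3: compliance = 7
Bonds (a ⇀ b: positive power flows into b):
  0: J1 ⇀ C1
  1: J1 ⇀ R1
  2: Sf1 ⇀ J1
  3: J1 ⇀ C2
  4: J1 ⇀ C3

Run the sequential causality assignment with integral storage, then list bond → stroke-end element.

b0 stroke at J1
b1 stroke at J1
b2 stroke at Sf1
b3 stroke at J1
b4 stroke at J1

β2 stroke at Sf1  (Sf1 fixes flow; stroke at Sf1)
β0 stroke at J1  (1-jn J1 has f-setter on 2)
β1 stroke at J1  (J1 flow already set via bond 2)
β3 stroke at J1  (common-f at J1 fixed by 2)
β4 stroke at J1  (J1 flow already set via bond 2)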